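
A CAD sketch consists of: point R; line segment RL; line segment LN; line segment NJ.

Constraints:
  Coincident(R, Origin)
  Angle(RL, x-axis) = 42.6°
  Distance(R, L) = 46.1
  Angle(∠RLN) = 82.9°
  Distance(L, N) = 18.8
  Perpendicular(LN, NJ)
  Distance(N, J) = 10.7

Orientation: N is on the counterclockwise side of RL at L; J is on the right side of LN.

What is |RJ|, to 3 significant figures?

57.9

R is at the origin; RL runs at 42.6° with length 46.1, so L = 46.1·(cos 42.6°, sin 42.6°) = (33.9, 31.2). ∠RLN = 82.9°, so LN runs at 42.6° + (180° − 82.9°) = 140° from the x-axis; with |LN| = 18.8, N = L + 18.8·(cos 140°, sin 140°) = (19.6, 43.4). The perpendicularity gives NJ at right angles to LN; with |NJ| = 10.7 on the right of LN, J = N + 10.7·(0.647, 0.763) = (26.5, 51.5). Then |RJ| = |J − R| = 57.9.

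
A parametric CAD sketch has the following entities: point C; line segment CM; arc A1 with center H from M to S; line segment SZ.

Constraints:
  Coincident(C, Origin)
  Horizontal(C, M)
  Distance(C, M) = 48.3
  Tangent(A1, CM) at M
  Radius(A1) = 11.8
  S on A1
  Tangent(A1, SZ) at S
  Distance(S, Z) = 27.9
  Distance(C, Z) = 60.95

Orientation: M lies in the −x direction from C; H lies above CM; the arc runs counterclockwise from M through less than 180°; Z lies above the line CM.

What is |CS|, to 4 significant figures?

39.83

Checks: |HS| = 11.80 ✓; ∠(HS, SZ) = 90.00° ✓; |SZ| = 27.90 ✓; |CZ| = 60.95 ✓.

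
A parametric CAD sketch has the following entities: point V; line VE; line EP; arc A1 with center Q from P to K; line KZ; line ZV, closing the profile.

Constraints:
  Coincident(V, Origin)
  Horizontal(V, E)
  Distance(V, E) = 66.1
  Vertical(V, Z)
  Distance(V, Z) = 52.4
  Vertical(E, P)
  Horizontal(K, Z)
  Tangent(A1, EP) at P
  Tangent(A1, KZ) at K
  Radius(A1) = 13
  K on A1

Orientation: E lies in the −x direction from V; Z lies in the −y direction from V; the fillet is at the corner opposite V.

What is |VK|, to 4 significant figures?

74.60

V is at the origin; VE is horizontal with |VE| = 66.1 and E on the −x side, so E = (-66.10, 0.000). VZ is vertical with |VZ| = 52.4 and Z on the −y side, so Z = (0.000, -52.40). The virtual corner opposite V is at (-66.10, -52.40). Tangency of A1 to EP means the radius QP is perpendicular to EP and since A1 is tangent to KZ there, QK ⟂ KZ, with radius 13.0, so the center Q sits 13.0 in from both sides at Q = (-53.10, -39.40). That places the tangent points at P = (-66.10, -39.40) on EP and K = (-53.10, -52.40) on KZ. Then |VK| = |K − V| = 74.60.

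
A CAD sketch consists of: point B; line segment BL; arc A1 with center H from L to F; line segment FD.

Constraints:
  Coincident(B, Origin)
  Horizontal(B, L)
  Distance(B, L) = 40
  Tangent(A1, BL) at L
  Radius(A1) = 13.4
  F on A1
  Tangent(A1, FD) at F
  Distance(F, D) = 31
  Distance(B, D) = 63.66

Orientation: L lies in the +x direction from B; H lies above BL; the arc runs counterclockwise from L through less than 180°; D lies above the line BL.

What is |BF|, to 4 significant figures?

55.58

B is at the origin; BL is horizontal with |BL| = 40.0 and L on the +x side, so L = (40.00, 0.000). Tangency of A1 to BL means the radius HL is perpendicular to BL, so H = L + (0, 13.4) = (40.00, 13.40). Since HF ⟂ FD (tangency), |HD| = √(13.4² + 31.0²) = 33.77 regardless of where F sits on A1. So D lies on both circle(B, 63.66) and circle(H, 33.77); the above-BL intersection is D = (42.88, 47.05). F is the foot of the tangent from D: F = (52.71, 17.65).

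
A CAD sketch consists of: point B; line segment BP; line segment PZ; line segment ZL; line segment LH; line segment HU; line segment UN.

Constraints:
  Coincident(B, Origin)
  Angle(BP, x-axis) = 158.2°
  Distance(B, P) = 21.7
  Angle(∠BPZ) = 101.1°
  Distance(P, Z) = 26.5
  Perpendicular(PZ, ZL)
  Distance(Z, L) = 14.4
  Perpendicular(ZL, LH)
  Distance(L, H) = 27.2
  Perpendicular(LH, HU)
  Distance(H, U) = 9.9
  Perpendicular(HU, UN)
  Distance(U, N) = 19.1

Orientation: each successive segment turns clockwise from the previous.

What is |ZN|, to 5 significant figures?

9.2661

B is at the origin; BP runs at 158.2° with length 21.7, so P = (-20.148, 8.0587). ∠BPZ = 101.1° gives PZ at 79.300° from the x-axis; with |PZ| = 26.5, Z = (-15.228, 34.098). The perpendicularity gives ZL at right angles to PZ, so ZL runs at -10.700°; with |ZL| = 14.4, L = (-1.0784, 31.424). ZL ⟂ LH, so LH runs at -100.70°; with |LH| = 27.2, H = (-6.1285, 4.6973). The perpendicularity gives HU at right angles to LH, so HU runs at 169.30°; with |HU| = 9.9, U = (-15.856, 6.5354). HU is perpendicular to UN, so UN runs at 79.300°; with |UN| = 19.1, N = (-12.310, 25.303). Then |ZN| = |N − Z| = 9.2661.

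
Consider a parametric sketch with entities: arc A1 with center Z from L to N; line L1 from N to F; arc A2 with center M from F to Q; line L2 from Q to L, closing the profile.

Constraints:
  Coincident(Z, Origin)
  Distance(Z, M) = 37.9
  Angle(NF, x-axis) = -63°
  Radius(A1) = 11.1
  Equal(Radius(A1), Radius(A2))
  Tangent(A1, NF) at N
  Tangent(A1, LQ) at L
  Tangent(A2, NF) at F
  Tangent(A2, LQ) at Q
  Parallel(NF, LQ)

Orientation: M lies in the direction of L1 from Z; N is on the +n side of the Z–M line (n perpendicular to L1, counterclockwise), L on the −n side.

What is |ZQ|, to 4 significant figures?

39.49

The slot axis is L1's direction at -63.0°, so u = (cos -63.0°, sin -63.0°) = (0.4540, -0.8910) and n = (−sin -63.0°, cos -63.0°) = (0.8910, 0.4540). Z is at the origin and M lies 37.9 along u from Z, so M = 37.9·u = (17.21, -33.77). Tangency of A1 to both parallel lines with radius 11.1 puts N and L at Z ± 11.1·n: N = (9.890, 5.039), L = (-9.890, -5.039). Equal radii place F and Q the same way about M: F = M + 11.1·n = (27.10, -28.73), Q = M − 11.1·n = (7.316, -38.81). Then |ZQ| = |Q − Z| = 39.49.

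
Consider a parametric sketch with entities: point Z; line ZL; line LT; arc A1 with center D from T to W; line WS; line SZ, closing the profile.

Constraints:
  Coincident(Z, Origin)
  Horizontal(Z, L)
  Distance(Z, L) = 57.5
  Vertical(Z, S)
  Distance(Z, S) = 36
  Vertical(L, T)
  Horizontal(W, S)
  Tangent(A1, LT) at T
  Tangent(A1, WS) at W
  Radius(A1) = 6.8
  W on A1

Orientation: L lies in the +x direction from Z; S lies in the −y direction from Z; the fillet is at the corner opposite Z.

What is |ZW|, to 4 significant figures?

62.18

Z is at the origin; ZL is horizontal with |ZL| = 57.5 and L on the +x side, so L = (57.50, 0.000). ZS is vertical with |ZS| = 36.0 and S on the −y side, so S = (0.000, -36.00). The virtual corner opposite Z is at (57.50, -36.00). A1 meets LT tangentially, so DT is at right angles to LT and tangency of A1 to WS means the radius DW is perpendicular to WS, with radius 6.8, so the center D sits 6.8 in from both sides at D = (50.70, -29.20). That places the tangent points at T = (57.50, -29.20) on LT and W = (50.70, -36.00) on WS. Then |ZW| = |W − Z| = 62.18.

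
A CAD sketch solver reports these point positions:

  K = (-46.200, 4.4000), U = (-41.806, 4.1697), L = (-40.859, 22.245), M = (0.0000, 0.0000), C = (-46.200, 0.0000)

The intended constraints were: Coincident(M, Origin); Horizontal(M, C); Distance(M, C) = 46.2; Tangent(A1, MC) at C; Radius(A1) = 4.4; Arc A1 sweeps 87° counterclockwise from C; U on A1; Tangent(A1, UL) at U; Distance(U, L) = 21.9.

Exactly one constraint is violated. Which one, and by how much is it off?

Distance(U, L) = 21.9 — off by 3.80.

M = (0.00, 0.00) ✓; M.y = 0.00, C.y = 0.00 ✓; |MC| = 46.20 ✓; ∠(KC, CM) = 90.00° ✓; |KC| = 4.400 ✓; bearing(K→U) − bearing(K→C) = 87.00° ✓; |KU| = 4.400 ✓; ∠(KU, UL) = 90.00° ✓; |UL| = 18.10 ✗.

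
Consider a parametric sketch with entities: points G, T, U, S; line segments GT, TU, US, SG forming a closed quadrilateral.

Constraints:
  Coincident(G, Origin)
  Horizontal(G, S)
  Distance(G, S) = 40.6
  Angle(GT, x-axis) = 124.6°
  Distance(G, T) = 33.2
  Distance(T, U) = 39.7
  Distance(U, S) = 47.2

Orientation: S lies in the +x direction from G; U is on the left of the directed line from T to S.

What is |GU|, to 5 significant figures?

45.368

Checks: |TU| = 39.70 ✓; |US| = 47.20 ✓.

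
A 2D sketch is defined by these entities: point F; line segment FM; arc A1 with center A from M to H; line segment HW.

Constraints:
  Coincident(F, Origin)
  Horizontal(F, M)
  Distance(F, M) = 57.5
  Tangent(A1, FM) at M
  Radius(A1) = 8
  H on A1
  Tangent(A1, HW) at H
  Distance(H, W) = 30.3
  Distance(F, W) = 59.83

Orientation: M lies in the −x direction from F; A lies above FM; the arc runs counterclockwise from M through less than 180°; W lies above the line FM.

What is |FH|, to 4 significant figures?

50.06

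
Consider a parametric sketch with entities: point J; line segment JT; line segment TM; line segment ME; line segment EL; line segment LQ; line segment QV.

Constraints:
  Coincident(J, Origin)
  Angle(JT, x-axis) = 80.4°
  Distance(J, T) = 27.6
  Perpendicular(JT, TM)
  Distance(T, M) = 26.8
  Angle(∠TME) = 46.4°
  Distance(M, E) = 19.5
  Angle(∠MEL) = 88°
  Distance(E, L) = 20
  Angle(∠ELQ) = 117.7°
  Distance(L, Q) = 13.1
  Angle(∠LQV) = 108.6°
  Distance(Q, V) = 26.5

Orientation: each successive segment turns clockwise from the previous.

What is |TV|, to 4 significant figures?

32.57

∠ELQ = 117.7° gives LQ at 62.50° from the x-axis; with |LQ| = 13.1, Q = (10.05, 39.11). ∠LQV = 108.6° gives QV at -8.900° from the x-axis; with |QV| = 26.5, V = (36.23, 35.01). Then |TV| = |V − T| = 32.57.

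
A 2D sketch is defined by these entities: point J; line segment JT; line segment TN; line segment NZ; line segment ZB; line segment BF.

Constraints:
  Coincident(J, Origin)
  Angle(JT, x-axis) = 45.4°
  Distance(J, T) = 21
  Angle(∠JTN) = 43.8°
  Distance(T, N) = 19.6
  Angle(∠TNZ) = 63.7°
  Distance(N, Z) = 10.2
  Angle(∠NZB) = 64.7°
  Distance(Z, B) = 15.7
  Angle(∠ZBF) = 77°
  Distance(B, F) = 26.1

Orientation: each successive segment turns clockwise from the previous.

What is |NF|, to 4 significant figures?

17.11

∠NZB = 64.7° gives ZB at 37.60° from the x-axis; with |ZB| = 15.7, B = (17.83, 9.580). ∠ZBF = 77.0° gives BF at -65.40° from the x-axis; with |BF| = 26.1, F = (28.70, -14.15). Then |NF| = |F − N| = 17.11.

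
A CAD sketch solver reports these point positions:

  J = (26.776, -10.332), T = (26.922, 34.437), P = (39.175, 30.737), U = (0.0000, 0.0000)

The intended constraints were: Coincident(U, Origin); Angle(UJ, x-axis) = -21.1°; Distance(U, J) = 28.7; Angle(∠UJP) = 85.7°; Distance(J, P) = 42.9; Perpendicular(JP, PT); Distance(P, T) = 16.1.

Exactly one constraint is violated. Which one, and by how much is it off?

Distance(P, T) = 16.1 — off by 3.30.

U = (0.00, 0.00) ✓; UJ at -21.10° ✓; |UJ| = 28.70 ✓; ∠UJP = 85.70° ✓; |JP| = 42.90 ✓; ∠(JP, PT) = 90.00° ✓; |PT| = 12.80 ✗.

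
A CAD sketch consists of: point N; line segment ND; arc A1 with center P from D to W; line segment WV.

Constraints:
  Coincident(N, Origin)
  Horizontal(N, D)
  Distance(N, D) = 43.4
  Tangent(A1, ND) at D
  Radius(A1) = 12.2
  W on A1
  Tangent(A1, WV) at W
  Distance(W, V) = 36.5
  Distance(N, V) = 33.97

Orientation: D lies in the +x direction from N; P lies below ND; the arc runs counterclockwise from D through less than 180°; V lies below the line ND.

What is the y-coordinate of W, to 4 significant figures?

-4.348

Checks: |PW| = 12.20 ✓; ∠(PW, WV) = 90.00° ✓; |WV| = 36.50 ✓; |NV| = 33.97 ✓.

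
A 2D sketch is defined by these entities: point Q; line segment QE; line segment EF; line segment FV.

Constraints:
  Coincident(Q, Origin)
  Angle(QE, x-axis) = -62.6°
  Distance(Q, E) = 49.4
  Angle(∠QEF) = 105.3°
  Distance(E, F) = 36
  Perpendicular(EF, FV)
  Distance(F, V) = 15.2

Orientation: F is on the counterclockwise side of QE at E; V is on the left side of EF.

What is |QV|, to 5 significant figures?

58.800

Q is at the origin; QE runs at -62.6° with length 49.4, so E = 49.4·(cos -62.6°, sin -62.6°) = (22.734, -43.858). ∠QEF = 105.3°, so EF runs at -62.6° + (180° − 105.3°) = 12.100° from the x-axis; with |EF| = 36.0, F = E + 36.0·(cos 12.100°, sin 12.100°) = (57.934, -36.312). EF ⟂ FV; with |FV| = 15.2 on the left of EF, V = F + 15.2·(-0.20962, 0.97778) = (54.748, -21.450). Then |QV| = |V − Q| = 58.800.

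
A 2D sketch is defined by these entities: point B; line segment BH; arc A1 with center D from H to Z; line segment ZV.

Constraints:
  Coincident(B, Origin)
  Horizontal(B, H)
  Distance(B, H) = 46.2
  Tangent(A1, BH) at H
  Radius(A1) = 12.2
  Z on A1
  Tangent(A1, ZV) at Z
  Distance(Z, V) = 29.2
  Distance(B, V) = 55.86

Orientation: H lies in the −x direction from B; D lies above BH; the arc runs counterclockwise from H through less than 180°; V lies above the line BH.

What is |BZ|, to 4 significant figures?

36.52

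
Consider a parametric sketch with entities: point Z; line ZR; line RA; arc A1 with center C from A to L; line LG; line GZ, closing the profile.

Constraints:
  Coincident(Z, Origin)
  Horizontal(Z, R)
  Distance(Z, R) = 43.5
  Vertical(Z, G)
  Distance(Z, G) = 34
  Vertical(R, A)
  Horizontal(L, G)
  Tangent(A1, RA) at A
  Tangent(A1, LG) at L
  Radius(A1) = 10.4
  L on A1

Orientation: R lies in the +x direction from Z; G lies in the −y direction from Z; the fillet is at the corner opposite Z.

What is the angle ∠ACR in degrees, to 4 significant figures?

66.22°

Z is at the origin; ZR is horizontal with |ZR| = 43.5 and R on the +x side, so R = (43.50, 0.000). Z and G share the same x with |ZG| = 34.0 and G on the −y side, so G = (0.000, -34.00). The virtual corner opposite Z is at (43.50, -34.00). A1 meets RA tangentially, so CA is at right angles to RA and since A1 is tangent to LG there, CL ⟂ LG, with radius 10.4, so the center C sits 10.4 in from both sides at C = (33.10, -23.60). That places the tangent points at A = (43.50, -23.60) on RA and L = (33.10, -34.00) on LG. Then cos ∠ACR = CA·CR / (|CA||CR|), giving 66.22°.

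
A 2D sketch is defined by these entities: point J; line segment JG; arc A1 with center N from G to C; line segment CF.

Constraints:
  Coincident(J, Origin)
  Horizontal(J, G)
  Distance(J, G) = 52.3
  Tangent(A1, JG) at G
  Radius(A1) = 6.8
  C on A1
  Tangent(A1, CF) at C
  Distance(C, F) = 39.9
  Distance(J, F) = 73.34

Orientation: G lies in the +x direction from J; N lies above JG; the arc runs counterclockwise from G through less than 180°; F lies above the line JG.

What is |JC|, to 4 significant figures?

59.53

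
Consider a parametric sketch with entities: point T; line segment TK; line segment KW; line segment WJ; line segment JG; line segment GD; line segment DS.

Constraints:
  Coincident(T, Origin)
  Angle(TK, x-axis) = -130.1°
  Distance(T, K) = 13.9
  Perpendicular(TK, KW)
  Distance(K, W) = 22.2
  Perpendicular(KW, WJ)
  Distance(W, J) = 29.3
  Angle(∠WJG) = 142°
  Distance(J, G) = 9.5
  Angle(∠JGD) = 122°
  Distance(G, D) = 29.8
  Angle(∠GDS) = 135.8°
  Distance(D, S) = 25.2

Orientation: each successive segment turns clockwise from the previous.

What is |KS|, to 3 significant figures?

32.7

T is at the origin; TK runs at -130.1° with length 13.9, so K = (-8.95, -10.6). TK is perpendicular to KW, so KW runs at 140°; with |KW| = 22.2, W = (-25.9, 3.67). KW ⟂ WJ, so WJ runs at 49.9°; with |WJ| = 29.3, J = (-7.06, 26.1). ∠WJG = 142.0° gives JG at 11.9° from the x-axis; with |JG| = 9.5, G = (2.23, 28.0). ∠JGD = 122.0° gives GD at -46.1° from the x-axis; with |GD| = 29.8, D = (22.9, 6.57). ∠GDS = 135.8° gives DS at -90.3° from the x-axis; with |DS| = 25.2, S = (22.8, -18.6). Then |KS| = |S − K| = 32.7.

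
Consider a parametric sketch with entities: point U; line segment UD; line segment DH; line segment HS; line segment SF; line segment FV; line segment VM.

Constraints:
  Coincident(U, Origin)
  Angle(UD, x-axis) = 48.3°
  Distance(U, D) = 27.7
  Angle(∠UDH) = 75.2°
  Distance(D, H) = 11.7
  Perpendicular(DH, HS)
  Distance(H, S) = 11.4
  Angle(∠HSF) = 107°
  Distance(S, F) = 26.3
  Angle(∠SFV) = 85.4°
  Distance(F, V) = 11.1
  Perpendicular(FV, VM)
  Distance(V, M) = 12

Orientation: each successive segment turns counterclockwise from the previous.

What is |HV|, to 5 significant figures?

28.743

∠HSF = 107.0° gives SF at -43.900° from the x-axis; with |SF| = 26.3, F = (21.786, -2.4276). ∠SFV = 85.4° gives FV at 50.700° from the x-axis; with |FV| = 11.1, V = (28.816, 6.1620). Then |HV| = |V − H| = 28.743.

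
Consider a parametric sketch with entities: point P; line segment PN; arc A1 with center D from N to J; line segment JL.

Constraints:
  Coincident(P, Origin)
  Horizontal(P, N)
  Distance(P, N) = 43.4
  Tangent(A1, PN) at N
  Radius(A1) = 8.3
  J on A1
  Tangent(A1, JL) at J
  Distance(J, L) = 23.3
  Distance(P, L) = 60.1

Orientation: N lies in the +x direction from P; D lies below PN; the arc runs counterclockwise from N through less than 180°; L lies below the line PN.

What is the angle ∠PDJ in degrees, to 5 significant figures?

48.250°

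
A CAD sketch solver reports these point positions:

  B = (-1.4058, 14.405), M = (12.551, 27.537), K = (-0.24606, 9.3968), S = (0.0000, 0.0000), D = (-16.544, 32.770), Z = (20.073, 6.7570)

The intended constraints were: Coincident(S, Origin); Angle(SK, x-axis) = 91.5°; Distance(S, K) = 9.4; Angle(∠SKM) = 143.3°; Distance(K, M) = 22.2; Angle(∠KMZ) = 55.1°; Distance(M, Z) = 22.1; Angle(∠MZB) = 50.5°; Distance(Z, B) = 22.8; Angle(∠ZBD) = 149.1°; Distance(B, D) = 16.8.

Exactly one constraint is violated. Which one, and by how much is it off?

Distance(B, D) = 16.8 — off by 7.00.

S = (0.00, 0.00) ✓; SK at 91.50° ✓; |SK| = 9.400 ✓; ∠SKM = 143.3° ✓; |KM| = 22.20 ✓; ∠KMZ = 55.10° ✓; |MZ| = 22.10 ✓; ∠MZB = 50.50° ✓; |ZB| = 22.80 ✓; ∠ZBD = 149.1° ✓; |BD| = 23.80 ✗.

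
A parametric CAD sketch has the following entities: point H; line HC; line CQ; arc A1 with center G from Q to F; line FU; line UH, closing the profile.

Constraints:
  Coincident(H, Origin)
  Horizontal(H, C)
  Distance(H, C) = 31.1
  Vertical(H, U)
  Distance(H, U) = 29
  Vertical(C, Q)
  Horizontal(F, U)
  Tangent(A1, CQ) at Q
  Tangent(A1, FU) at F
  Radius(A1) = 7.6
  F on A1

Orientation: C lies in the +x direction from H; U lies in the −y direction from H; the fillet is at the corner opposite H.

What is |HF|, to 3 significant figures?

37.3

H is at the origin; H and C share the same y with |HC| = 31.1 and C on the +x side, so C = (31.1, 0.00). H and U share the same x with |HU| = 29.0 and U on the −y side, so U = (0.00, -29.0). The virtual corner opposite H is at (31.1, -29.0). Tangency of A1 to CQ means the radius GQ is perpendicular to CQ and since A1 is tangent to FU there, GF ⟂ FU, with radius 7.6, so the center G sits 7.6 in from both sides at G = (23.5, -21.4). That places the tangent points at Q = (31.1, -21.4) on CQ and F = (23.5, -29.0) on FU. Then |HF| = |F − H| = 37.3.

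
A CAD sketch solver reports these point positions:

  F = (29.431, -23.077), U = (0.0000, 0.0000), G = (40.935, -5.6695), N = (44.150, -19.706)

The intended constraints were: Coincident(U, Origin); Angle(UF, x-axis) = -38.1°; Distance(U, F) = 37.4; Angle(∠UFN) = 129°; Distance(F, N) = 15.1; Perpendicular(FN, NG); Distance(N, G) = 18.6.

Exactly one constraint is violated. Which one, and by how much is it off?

Distance(N, G) = 18.6 — off by 4.20.

U = (0.00, 0.00) ✓; UF at -38.10° ✓; |UF| = 37.40 ✓; ∠UFN = 129.0° ✓; |FN| = 15.10 ✓; ∠(FN, NG) = 90.00° ✓; |NG| = 14.40 ✗.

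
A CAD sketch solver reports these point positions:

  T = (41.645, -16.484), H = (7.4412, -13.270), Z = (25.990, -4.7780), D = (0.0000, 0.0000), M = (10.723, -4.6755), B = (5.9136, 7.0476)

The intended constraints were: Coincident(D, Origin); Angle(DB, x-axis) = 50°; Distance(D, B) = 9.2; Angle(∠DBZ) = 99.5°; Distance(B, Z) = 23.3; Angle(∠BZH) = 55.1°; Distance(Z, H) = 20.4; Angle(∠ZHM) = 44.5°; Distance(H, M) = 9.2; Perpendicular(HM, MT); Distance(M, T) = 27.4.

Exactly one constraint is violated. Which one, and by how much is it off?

Distance(M, T) = 27.4 — off by 5.70.

D = (0.00, 0.00) ✓; DB at 50.00° ✓; |DB| = 9.200 ✓; ∠DBZ = 99.50° ✓; |BZ| = 23.30 ✓; ∠BZH = 55.10° ✓; |ZH| = 20.40 ✓; ∠ZHM = 44.50° ✓; |HM| = 9.200 ✓; ∠(HM, MT) = 90.00° ✓; |MT| = 33.10 ✗.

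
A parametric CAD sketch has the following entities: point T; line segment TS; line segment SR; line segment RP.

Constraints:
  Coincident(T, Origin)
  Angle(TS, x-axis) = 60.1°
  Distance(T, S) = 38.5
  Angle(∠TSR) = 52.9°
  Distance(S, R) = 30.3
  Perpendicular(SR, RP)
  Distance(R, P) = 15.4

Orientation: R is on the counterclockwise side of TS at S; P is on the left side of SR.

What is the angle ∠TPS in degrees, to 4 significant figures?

92.13°

T is at the origin; TS runs at 60.1° with length 38.5, so S = 38.5·(cos 60.1°, sin 60.1°) = (19.19, 33.38). ∠TSR = 52.9°, so SR runs at 60.1° + (180° − 52.9°) = 187.2° from the x-axis; with |SR| = 30.3, R = S + 30.3·(cos 187.2°, sin 187.2°) = (-10.87, 29.58). SR is perpendicular to RP; with |RP| = 15.4 on the left of SR, P = R + 15.4·(0.1253, -0.9921) = (-8.939, 14.30). Then cos ∠TPS = PT·PS / (|PT||PS|), giving 92.13°.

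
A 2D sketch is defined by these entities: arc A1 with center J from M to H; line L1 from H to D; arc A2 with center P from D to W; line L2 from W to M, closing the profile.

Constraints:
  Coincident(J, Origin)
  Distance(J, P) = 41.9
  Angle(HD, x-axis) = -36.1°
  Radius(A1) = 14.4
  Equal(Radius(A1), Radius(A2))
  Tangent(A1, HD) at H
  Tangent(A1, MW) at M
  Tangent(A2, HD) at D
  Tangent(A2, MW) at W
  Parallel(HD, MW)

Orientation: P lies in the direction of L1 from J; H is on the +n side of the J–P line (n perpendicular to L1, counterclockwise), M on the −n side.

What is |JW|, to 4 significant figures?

44.31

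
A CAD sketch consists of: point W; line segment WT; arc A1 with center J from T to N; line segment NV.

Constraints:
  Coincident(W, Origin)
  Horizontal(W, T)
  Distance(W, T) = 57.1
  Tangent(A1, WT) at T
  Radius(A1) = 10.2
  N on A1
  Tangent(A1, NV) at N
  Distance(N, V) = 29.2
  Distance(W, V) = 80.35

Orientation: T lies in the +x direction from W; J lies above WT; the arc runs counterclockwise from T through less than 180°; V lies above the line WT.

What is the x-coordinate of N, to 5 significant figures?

67.221

Checks: |JN| = 10.20 ✓; ∠(JN, NV) = 90.00° ✓; |NV| = 29.20 ✓; |WV| = 80.35 ✓.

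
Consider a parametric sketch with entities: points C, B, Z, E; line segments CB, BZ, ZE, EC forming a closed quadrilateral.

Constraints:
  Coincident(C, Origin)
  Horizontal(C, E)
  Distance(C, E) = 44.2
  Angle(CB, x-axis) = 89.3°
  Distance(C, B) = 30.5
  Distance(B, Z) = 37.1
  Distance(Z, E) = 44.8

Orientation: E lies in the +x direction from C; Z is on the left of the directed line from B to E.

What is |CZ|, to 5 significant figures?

56.093

C is at the origin; CE is horizontal with |CE| = 44.2 and E in +x, so E = (44.2, 0). CB runs at 89.3° with |CB| = 30.5, so B = (0.37262, 30.498). Z is determined by |BZ| = 37.1 and |ZE| = 44.8 together: it lies at the intersection of circle(B, 37.1) and circle(E, 44.8). With |BE| = 53.394, the foot of the radical line on BE is 20.792 from B and the perpendicular offset is √(37.1² − 20.792²) = 30.726. Taking the left-of-BE solution: Z = (34.989, 43.843).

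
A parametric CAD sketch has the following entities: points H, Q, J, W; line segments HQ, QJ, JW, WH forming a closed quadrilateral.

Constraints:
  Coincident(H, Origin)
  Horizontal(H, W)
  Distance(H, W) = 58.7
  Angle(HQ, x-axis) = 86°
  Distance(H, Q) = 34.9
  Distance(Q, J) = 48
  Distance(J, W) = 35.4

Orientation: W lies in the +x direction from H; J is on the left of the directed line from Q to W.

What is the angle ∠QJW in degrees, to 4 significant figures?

104.0°

Checks: |QJ| = 48.00 ✓; |JW| = 35.40 ✓.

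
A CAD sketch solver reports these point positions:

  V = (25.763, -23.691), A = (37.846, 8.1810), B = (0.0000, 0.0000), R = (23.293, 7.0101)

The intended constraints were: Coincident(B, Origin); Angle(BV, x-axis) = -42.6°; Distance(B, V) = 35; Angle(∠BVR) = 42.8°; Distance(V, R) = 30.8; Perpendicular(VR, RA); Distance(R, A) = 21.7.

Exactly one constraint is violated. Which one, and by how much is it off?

Distance(R, A) = 21.7 — off by 7.10.

B = (0.00, 0.00) ✓; BV at -42.60° ✓; |BV| = 35.00 ✓; ∠BVR = 42.80° ✓; |VR| = 30.80 ✓; ∠(VR, RA) = 90.00° ✓; |RA| = 14.60 ✗.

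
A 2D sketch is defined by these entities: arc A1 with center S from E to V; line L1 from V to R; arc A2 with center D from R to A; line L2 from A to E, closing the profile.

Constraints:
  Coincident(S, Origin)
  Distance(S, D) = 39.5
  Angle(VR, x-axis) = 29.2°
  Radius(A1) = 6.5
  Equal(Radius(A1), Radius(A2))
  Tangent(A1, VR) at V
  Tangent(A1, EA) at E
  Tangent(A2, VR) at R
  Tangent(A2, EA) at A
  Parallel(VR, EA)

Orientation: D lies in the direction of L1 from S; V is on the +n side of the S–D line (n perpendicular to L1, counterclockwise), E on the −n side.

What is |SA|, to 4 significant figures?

40.03

Tangency of A1 to both parallel lines with radius 6.5 puts V and E at S ± 6.5·n: V = (-3.171, 5.674), E = (3.171, -5.674). Equal radii place R and A the same way about D: R = D + 6.5·n = (31.31, 24.94), A = D − 6.5·n = (37.65, 13.60). Then |SA| = |A − S| = 40.03.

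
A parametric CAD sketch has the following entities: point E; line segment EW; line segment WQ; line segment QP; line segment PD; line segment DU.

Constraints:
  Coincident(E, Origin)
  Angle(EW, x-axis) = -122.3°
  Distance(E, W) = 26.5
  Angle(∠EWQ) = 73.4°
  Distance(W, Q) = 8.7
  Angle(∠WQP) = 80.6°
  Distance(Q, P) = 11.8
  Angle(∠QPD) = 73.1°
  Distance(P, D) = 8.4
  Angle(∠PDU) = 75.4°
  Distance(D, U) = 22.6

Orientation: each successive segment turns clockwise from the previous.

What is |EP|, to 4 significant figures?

13.78

E is at the origin; EW runs at -122.3° with length 26.5, so W = (-14.16, -22.40). ∠EWQ = 73.4° gives WQ at 131.1° from the x-axis; with |WQ| = 8.7, Q = (-19.88, -15.84). ∠WQP = 80.6° gives QP at 31.70° from the x-axis; with |QP| = 11.8, P = (-9.840, -9.643). Then |EP| = |P − E| = 13.78.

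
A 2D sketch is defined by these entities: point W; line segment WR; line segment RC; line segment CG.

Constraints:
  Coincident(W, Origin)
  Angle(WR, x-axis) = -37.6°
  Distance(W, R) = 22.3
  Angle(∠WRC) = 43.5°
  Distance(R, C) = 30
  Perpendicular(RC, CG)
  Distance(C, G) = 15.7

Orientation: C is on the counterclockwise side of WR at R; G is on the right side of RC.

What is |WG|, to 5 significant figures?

33.989

∠WRC = 43.5°, so RC runs at -37.6° + (180° − 43.5°) = 98.900° from the x-axis; with |RC| = 30.0, C = R + 30.0·(cos 98.900°, sin 98.900°) = (13.027, 16.033). RC ⟂ CG; with |CG| = 15.7 on the right of RC, G = C + 15.7·(0.98796, 0.15471) = (28.538, 18.462). Then |WG| = |G − W| = 33.989.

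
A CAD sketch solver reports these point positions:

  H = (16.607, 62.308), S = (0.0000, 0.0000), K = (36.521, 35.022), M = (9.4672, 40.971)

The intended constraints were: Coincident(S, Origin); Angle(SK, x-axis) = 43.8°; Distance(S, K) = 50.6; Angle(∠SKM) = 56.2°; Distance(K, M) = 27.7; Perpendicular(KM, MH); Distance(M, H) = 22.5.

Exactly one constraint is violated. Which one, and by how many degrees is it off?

Perpendicular(KM, MH) — off by 6.10°.

S = (0.00, 0.00) ✓; SK at 43.80° ✓; |SK| = 50.60 ✓; ∠SKM = 56.20° ✓; |KM| = 27.70 ✓; ∠(KM, MH) = 96.10° ✗; |MH| = 22.50 ✓.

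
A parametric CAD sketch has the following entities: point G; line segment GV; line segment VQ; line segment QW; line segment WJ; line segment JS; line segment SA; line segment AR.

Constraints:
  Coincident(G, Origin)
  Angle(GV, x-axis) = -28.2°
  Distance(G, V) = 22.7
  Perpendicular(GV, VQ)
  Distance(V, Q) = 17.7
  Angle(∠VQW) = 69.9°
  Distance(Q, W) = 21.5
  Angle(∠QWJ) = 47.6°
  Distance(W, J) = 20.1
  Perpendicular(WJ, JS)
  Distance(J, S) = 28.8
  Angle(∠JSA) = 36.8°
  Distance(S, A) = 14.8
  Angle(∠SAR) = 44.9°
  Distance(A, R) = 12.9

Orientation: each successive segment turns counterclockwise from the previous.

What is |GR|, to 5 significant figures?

36.173

G is at the origin; GV runs at -28.2° with length 22.7, so V = (20.006, -10.727). GV ⟂ VQ, so VQ runs at 61.800°; with |VQ| = 17.7, Q = (28.370, 4.8722). ∠VQW = 69.9° gives QW at 171.90° from the x-axis; with |QW| = 21.5, W = (7.0842, 7.9015). ∠QWJ = 47.6° gives WJ at -55.700° from the x-axis; with |WJ| = 20.1, J = (18.411, -8.7030). The perpendicularity gives JS at right angles to WJ, so JS runs at 34.300°; with |JS| = 28.8, S = (42.203, 7.5265). ∠JSA = 36.8° gives SA at 177.50° from the x-axis; with |SA| = 14.8, A = (27.417, 8.1721). ∠SAR = 44.9° gives AR at -47.400° from the x-axis; with |AR| = 12.9, R = (36.149, -1.3236). Then |GR| = |R − G| = 36.173.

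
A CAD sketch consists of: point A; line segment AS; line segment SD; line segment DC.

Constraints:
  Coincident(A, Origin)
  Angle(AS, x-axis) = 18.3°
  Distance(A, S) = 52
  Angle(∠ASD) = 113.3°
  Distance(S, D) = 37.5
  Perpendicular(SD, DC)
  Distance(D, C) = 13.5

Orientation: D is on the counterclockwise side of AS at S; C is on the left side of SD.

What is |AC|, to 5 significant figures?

67.421

∠ASD = 113.3°, so SD runs at 18.3° + (180° − 113.3°) = 85.000° from the x-axis; with |SD| = 37.5, D = S + 37.5·(cos 85.000°, sin 85.000°) = (52.638, 53.685). The perpendicularity gives DC at right angles to SD; with |DC| = 13.5 on the left of SD, C = D + 13.5·(-0.99619, 0.087156) = (39.190, 54.862). Then |AC| = |C − A| = 67.421.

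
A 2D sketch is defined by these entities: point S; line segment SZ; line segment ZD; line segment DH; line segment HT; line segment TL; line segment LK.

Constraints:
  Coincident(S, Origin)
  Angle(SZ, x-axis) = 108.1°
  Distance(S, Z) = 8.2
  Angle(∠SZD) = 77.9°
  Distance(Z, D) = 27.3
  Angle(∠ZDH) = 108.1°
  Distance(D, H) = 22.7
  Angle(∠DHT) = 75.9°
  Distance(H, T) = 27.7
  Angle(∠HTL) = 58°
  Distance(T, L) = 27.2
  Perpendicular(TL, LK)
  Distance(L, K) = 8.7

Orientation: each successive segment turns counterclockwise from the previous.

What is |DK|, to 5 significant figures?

3.5795

S is at the origin; SZ runs at 108.1° with length 8.2, so Z = (-2.5475, 7.7942). ∠SZD = 77.9° gives ZD at -149.80° from the x-axis; with |ZD| = 27.3, D = (-26.142, -5.9382). ∠ZDH = 108.1° gives DH at -77.900° from the x-axis; with |DH| = 22.7, H = (-21.384, -28.134). ∠DHT = 75.9° gives HT at 26.200° from the x-axis; with |HT| = 27.7, T = (3.4701, -15.904). ∠HTL = 58.0° gives TL at 148.20° from the x-axis; with |TL| = 27.2, L = (-19.647, -1.5710). TL is perpendicular to LK, so LK runs at -121.80°; with |LK| = 8.7, K = (-24.231, -8.9651). Then |DK| = |K − D| = 3.5795.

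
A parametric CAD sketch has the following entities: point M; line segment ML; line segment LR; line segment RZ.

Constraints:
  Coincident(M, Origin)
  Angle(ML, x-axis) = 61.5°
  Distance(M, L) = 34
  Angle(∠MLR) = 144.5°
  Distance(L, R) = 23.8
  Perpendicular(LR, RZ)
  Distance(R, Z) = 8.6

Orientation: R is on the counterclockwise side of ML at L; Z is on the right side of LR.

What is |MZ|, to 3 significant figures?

58.8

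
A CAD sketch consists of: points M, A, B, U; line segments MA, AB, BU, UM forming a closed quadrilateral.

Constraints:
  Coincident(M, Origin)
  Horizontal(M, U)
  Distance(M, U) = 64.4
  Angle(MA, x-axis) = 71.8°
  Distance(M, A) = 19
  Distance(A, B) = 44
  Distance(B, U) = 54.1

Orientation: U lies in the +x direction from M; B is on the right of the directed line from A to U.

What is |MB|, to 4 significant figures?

29.60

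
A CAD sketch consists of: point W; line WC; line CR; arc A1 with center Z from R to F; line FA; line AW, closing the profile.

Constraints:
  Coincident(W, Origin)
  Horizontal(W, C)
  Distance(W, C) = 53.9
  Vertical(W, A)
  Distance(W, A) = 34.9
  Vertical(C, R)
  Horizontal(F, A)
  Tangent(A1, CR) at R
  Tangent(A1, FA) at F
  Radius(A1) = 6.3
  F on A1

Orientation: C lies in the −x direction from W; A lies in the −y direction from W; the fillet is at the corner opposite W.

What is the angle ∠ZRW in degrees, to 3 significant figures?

28.0°

The virtual corner opposite W is at (-53.9, -34.9). A1 meets CR tangentially, so ZR is at right angles to CR and A1 meets FA tangentially, so ZF is at right angles to FA, with radius 6.3, so the center Z sits 6.3 in from both sides at Z = (-47.6, -28.6). That places the tangent points at R = (-53.9, -28.6) on CR and F = (-47.6, -34.9) on FA. Then cos ∠ZRW = RZ·RW / (|RZ||RW|), giving 28.0°.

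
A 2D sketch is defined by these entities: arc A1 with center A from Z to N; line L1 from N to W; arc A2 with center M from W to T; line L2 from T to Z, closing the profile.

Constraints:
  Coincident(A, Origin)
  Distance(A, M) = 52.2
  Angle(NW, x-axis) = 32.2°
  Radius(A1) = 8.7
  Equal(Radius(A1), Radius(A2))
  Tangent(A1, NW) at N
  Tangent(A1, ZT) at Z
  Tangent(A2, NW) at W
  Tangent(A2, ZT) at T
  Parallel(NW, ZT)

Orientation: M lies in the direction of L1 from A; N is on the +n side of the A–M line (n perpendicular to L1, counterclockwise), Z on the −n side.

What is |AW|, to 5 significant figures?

52.920

The slot axis is L1's direction at 32.2°, so u = (cos 32.2°, sin 32.2°) = (0.84619, 0.53288) and n = (−sin 32.2°, cos 32.2°) = (-0.53288, 0.84619). A is at the origin and M lies 52.2 along u from A, so M = 52.2·u = (44.171, 27.816). Tangency of A1 to both parallel lines with radius 8.7 puts N and Z at A ± 8.7·n: N = (-4.6360, 7.3619), Z = (4.6360, -7.3619). Equal radii place W and T the same way about M: W = M + 8.7·n = (39.535, 35.178), T = M − 8.7·n = (48.807, 20.454). Then |AW| = |W − A| = 52.920.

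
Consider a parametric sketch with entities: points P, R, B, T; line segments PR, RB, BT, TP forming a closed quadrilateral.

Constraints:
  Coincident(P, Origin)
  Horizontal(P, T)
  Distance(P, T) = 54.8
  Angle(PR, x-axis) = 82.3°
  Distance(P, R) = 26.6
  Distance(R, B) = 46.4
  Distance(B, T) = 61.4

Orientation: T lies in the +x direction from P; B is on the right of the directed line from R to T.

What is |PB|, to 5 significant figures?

19.809

P is at the origin; PT is horizontal with |PT| = 54.8 and T in +x, so T = (54.8, 0). PR runs at 82.3° with |PR| = 26.6, so R = (3.5640, 26.360). B is determined by |RB| = 46.4 and |BT| = 61.4 together: it lies at the intersection of circle(R, 46.4) and circle(T, 61.4). With |RT| = 57.619, the foot of the radical line on RT is 14.778 from R and the perpendicular offset is √(46.4² − 14.778²) = 43.984. Taking the right-of-RT solution: B = (-3.4173, -19.512).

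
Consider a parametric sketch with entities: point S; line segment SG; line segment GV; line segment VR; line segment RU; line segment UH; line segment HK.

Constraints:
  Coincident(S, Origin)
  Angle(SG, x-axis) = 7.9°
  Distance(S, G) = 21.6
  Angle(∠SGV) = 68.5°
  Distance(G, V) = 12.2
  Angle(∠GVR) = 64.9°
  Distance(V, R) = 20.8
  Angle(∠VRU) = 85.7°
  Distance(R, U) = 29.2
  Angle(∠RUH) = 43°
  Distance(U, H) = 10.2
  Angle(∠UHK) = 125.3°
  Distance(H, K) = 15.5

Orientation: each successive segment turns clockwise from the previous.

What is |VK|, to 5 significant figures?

17.652

∠RUH = 43.0° gives UH at -90.000° from the x-axis; with |UH| = 10.2, H = (22.208, 15.271). ∠UHK = 125.3° gives HK at -144.70° from the x-axis; with |HK| = 15.5, K = (9.5575, 6.3147). Then |VK| = |K − V| = 17.652.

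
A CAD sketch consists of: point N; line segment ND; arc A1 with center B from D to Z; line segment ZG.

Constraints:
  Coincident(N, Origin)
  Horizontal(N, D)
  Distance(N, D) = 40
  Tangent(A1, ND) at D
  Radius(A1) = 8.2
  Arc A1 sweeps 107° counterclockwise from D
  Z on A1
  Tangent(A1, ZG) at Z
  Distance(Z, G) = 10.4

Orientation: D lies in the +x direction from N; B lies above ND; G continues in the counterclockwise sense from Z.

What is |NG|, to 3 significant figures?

49.3

N is at the origin; ND is horizontal with |ND| = 40.0 and D on the +x side, so D = (40.0, 0.00). Tangency of A1 to ND means the radius BD is perpendicular to ND, so B = D + (0, 8.2) = (40.0, 8.20). On A1, D sits at bearing -90° from B; a 107° counterclockwise sweep puts Z at bearing 17°, so Z = B + 8.2·(cos 17°, sin 17°) = (47.8, 10.6). Since A1 is tangent to ZG there, BZ ⟂ ZG, so ZG runs along (−sin 17°, cos 17°); with |ZG| = 10.4, G = (44.8, 20.5). Then |NG| = |G − N| = 49.3.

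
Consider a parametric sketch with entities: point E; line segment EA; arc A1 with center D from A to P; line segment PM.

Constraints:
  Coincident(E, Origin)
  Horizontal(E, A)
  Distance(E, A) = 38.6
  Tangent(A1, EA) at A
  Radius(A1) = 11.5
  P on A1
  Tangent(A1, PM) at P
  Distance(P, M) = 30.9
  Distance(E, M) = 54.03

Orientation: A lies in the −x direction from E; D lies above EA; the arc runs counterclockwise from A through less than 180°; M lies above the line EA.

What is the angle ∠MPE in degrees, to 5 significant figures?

124.18°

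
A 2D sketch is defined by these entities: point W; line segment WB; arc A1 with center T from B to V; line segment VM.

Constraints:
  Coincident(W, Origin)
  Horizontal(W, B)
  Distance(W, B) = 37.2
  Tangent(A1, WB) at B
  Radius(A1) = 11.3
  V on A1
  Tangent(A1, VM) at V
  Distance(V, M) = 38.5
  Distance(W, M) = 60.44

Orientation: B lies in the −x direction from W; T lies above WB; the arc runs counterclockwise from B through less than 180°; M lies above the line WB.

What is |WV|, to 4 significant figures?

29.17

Checks: |TV| = 11.30 ✓; ∠(TV, VM) = 90.00° ✓; |VM| = 38.50 ✓; |WM| = 60.44 ✓.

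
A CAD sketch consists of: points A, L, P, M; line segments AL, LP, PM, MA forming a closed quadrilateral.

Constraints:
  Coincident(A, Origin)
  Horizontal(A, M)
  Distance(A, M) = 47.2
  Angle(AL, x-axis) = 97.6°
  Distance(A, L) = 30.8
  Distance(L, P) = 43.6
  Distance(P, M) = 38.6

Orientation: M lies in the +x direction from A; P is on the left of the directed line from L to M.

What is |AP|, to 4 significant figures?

54.20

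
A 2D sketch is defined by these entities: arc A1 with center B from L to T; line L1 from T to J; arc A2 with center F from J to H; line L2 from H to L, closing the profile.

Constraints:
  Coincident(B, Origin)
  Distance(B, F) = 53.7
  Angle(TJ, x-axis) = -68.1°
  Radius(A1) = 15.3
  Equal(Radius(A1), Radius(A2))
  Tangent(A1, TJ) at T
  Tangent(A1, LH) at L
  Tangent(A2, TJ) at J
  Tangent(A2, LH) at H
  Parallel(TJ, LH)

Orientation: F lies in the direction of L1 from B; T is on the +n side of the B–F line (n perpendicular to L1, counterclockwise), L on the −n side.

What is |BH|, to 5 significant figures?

55.837

Tangency of A1 to both parallel lines with radius 15.3 puts T and L at B ± 15.3·n: T = (14.196, 5.7067), L = (-14.196, -5.7067). Equal radii place J and H the same way about F: J = F + 15.3·n = (34.225, -44.118), H = F − 15.3·n = (5.8335, -55.532). Then |BH| = |H − B| = 55.837.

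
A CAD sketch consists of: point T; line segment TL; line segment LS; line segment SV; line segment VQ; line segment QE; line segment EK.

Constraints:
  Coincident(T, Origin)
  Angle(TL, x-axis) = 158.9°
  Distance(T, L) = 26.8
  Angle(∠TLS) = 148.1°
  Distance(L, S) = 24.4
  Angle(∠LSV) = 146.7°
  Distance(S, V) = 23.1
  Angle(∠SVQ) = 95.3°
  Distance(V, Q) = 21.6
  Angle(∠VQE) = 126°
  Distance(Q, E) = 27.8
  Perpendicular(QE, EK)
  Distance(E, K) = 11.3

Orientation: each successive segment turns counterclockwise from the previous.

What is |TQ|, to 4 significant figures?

59.00

∠LSV = 146.7° gives SV at -135.9° from the x-axis; with |SV| = 23.1, V = (-65.56, -11.00). ∠SVQ = 95.3° gives VQ at -51.20° from the x-axis; with |VQ| = 21.6, Q = (-52.03, -27.83). Then |TQ| = |Q − T| = 59.00.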